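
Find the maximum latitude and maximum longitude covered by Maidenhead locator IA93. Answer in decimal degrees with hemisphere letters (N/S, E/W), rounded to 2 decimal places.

86.00° S, 0.00° E

Field I=8, A=0: +8·20° lon, +0·10° lat → SW at lon -20°, lat -90°.
Square 9, 3: +9·2° lon, +3·1° lat → SW at lon -2°, lat -87°.
Cell spans 2° lon × 1° lat. NE corner is SW corner plus one full cell.
latitude 86.00° S, longitude 0.00° E.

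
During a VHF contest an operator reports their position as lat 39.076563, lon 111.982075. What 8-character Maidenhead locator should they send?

Shift to the Maidenhead origin (180°W, 90°S): lon 291.98208, lat 129.07656.
Field (20°×10°, letters A–R): 291.98208/20 → 14 → O, 129.07656/10 → 12 → M; chars OM.
Square (2°×1°, digits 0–9): 11.98208/2 → 5, 9.07656/1 → 9; chars 59.
Subsquare (5′×2.5′, letters a–x): 1.98208/0.0833333 → 23 → x, 0.07656/0.0416667 → 1 → b; chars xb.
Extended square (30″×15″, digits 0–9): 0.06541/0.00833333 → 7, 0.03490/0.00416667 → 8; chars 78.

OM59xb78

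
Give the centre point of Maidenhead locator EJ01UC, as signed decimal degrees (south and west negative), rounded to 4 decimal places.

Field E=4, J=9: +4·20° lon, +9·10° lat → SW at lon -100°, lat 0°.
Square 0, 1: +0·2° lon, +1·1° lat → SW at lon -100°, lat 1°.
Subsquare u=20, c=2: +20·0.0833333° lon, +2·0.0416667° lat → SW at lon -98.3333°, lat 1.08333°.
Cell spans 0.0833333° lon × 0.0416667° lat. Centre is SW corner plus half of each.
latitude 1.1042, longitude -98.2917.

1.1042, -98.2917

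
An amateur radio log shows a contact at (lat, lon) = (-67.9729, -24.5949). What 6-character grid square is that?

HC72qa

Offset from 180°W / 90°S: lon 155.4051°, lat 22.0271°.
Field: lon ⌊155.4051/20⌋ = 7 → H; lat ⌊22.0271/10⌋ = 2 → C.
Square: lon ⌊15.4051/2⌋ = 7; lat ⌊2.0271/1⌋ = 2.
Subsquare: lon ⌊1.4051/0.0833333⌋ = 16 → q; lat ⌊0.0271/0.0416667⌋ = 0 → a.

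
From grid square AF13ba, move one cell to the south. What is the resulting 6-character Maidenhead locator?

AF12bx

Latitude subsquare a = 0; −1 → -1, wraps to 23 = x, carry into square.
Latitude square 3; −1 → 2.
The longitude characters are unchanged.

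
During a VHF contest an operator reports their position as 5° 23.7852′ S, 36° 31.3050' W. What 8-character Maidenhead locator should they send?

Shift to the Maidenhead origin (180°W, 90°S): lon 143.47825, lat 84.60358.
Field: lon ⌊143.47825/20⌋ = 7 → H; lat ⌊84.60358/10⌋ = 8 → I.
Square: lon ⌊3.47825/2⌋ = 1; lat ⌊4.60358/1⌋ = 4.
Subsquare: lon ⌊1.47825/0.0833333⌋ = 17 → r; lat ⌊0.60358/0.0416667⌋ = 14 → o.
Extended square: lon ⌊0.06158/0.00833333⌋ = 7; lat ⌊0.02025/0.00416667⌋ = 4.

HI14ro74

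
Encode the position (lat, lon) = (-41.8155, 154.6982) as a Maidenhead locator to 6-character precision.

Shift to the Maidenhead origin (180°W, 90°S): lon 334.6982, lat 48.1845.
Field: 334.6982/20 → 16 → Q, 48.1845/10 → 4 → E; chars QE.
Square: 14.6982/2 → 7, 8.1845/1 → 8; chars 78.
Subsquare: 0.6982/0.0833333 → 8 → i, 0.1845/0.0416667 → 4 → e; chars ie.

QE78ie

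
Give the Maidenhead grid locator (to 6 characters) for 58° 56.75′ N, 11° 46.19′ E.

Add 180° to longitude and 90° to latitude: 191.7698, 148.9458.
Field (20°×10°, letters A–R): 191.7698/20 → 9 → J, 148.9458/10 → 14 → O; chars JO.
Square (2°×1°, digits 0–9): 11.7698/2 → 5, 8.9458/1 → 8; chars 58.
Subsquare (5′×2.5′, letters a–x): 1.7698/0.0833333 → 21 → v, 0.9458/0.0416667 → 22 → w; chars vw.

JO58vw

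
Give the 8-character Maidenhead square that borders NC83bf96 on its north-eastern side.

Longitude extended square 9; +1 → 10, wraps to 0, carry into subsquare.
Longitude subsquare b = 1; +1 → 2 = c.
Latitude extended square 6; +1 → 7.

NC83cf07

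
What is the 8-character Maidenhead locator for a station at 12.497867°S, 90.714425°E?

NH57im50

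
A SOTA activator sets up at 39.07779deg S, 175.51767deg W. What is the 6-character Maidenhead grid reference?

AF20fw

Offset from 180°W / 90°S: lon 4.4823°, lat 50.9222°.
Field: 4.4823/20 → 0 → A, 50.9222/10 → 5 → F; chars AF.
Square: 4.4823/2 → 2, 0.9222/1 → 0; chars 20.
Subsquare: 0.4823/0.0833333 → 5 → f, 0.9222/0.0416667 → 22 → w; chars fw.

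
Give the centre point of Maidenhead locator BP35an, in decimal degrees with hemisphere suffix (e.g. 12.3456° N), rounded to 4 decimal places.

Field B=1, P=15: +1·20° lon, +15·10° lat → SW at lon -160°, lat 60°.
Square 3, 5: +3·2° lon, +5·1° lat → SW at lon -154°, lat 65°.
Subsquare a=0, n=13: +0·0.0833333° lon, +13·0.0416667° lat → SW at lon -154°, lat 65.5417°.
Cell spans 0.0833333° lon × 0.0416667° lat. Centre is SW corner plus half of each.
latitude 65.5625° N, longitude 153.9583° W.

65.5625° N, 153.9583° W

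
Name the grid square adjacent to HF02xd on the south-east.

HF12ac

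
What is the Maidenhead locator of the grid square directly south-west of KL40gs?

KL40fr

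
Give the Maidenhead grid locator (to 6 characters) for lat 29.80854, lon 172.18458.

RL69ct

Shift to the Maidenhead origin (180°W, 90°S): lon 352.1846, lat 119.8085.
Field (20°×10°, letters A–R): 352.1846/20 → 17 → R, 119.8085/10 → 11 → L; chars RL.
Square (2°×1°, digits 0–9): 12.1846/2 → 6, 9.8085/1 → 9; chars 69.
Subsquare (5′×2.5′, letters a–x): 0.1846/0.0833333 → 2 → c, 0.8085/0.0416667 → 19 → t; chars ct.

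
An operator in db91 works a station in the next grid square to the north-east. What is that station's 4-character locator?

Longitude square 9; +1 → 10, wraps to 0, carry into field.
Longitude field D = 3; +1 → 4 = E.
Latitude square 1; +1 → 2.

EB02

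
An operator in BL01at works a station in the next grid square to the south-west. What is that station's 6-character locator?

Longitude subsquare a = 0; −1 → -1, wraps to 23 = x, carry into square.
Longitude square 0; −1 → -1, wraps to 9, carry into field.
Longitude field B = 1; −1 → 0 = A.
Latitude subsquare t = 19; −1 → 18 = s.

AL91xs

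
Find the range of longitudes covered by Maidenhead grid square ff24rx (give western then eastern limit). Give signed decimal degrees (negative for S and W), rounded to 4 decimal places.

-74.5833, -74.5000

Field F=5, F=5: +5·20° lon, +5·10° lat → SW at lon -80°, lat -40°.
Square 2, 4: +2·2° lon, +4·1° lat → SW at lon -76°, lat -36°.
Subsquare r=17, x=23: +17·0.0833333° lon, +23·0.0416667° lat → SW at lon -74.5833°, lat -35.0417°.
Cell spans 0.0833333° lon × 0.0416667° lat.
west -74.5833, east -74.5000.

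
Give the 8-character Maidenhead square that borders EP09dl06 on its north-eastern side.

Longitude extended square 0; +1 → 1.
Latitude extended square 6; +1 → 7.

EP09dl17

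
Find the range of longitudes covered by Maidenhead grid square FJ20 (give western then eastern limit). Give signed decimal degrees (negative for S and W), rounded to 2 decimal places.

-76.00, -74.00

Field F=5, J=9: +5·20° lon, +9·10° lat → SW at lon -80°, lat 0°.
Square 2, 0: +2·2° lon, +0·1° lat → SW at lon -76°, lat 0°.
Cell spans 2° lon × 1° lat.
west -76.00, east -74.00.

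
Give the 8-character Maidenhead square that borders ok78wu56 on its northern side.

Latitude extended square 6; +1 → 7.
The longitude characters are unchanged.

OK78wu57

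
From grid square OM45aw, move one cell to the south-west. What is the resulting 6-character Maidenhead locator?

Longitude subsquare a = 0; −1 → -1, wraps to 23 = x, carry into square.
Longitude square 4; −1 → 3.
Latitude subsquare w = 22; −1 → 21 = v.

OM35xv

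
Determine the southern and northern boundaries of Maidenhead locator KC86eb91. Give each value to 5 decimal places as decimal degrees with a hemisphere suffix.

63.95417° S, 63.95000° S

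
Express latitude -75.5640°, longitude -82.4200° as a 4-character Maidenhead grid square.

Shift to the Maidenhead origin (180°W, 90°S): lon 97.58, lat 14.44.
Field: 97.58/20 → 4 → E, 14.44/10 → 1 → B; chars EB.
Square: 17.58/2 → 8, 4.44/1 → 4; chars 84.

EB84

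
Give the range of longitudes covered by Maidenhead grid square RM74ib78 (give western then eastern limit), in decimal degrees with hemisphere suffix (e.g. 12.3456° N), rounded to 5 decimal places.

174.72500° E, 174.73333° E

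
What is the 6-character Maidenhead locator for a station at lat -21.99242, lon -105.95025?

DG78aa

Add 180° to longitude and 90° to latitude: 74.0498, 68.0076.
Field: lon ⌊74.0498/20⌋ = 3 → D; lat ⌊68.0076/10⌋ = 6 → G.
Square: lon ⌊14.0498/2⌋ = 7; lat ⌊8.0076/1⌋ = 8.
Subsquare: lon ⌊0.0498/0.0833333⌋ = 0 → a; lat ⌊0.0076/0.0416667⌋ = 0 → a.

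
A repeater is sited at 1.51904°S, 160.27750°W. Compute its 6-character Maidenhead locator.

Add 180° to longitude and 90° to latitude: 19.7225, 88.4810.
Field: lon ⌊19.7225/20⌋ = 0 → A; lat ⌊88.4810/10⌋ = 8 → I.
Square: lon ⌊19.7225/2⌋ = 9; lat ⌊8.4810/1⌋ = 8.
Subsquare: lon ⌊1.7225/0.0833333⌋ = 20 → u; lat ⌊0.4810/0.0416667⌋ = 11 → l.

AI98ul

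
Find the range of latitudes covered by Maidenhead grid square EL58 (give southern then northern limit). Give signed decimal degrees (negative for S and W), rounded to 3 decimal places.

28.000, 29.000

Field E=4, L=11: +4·20° lon, +11·10° lat → SW at lon -100°, lat 20°.
Square 5, 8: +5·2° lon, +8·1° lat → SW at lon -90°, lat 28°.
Cell spans 2° lon × 1° lat.
south 28.000, north 29.000.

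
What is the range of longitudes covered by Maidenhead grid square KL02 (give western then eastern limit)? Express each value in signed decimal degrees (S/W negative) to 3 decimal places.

Field K=10, L=11: +10·20° lon, +11·10° lat → SW at lon 20°, lat 20°.
Square 0, 2: +0·2° lon, +2·1° lat → SW at lon 20°, lat 22°.
Cell spans 2° lon × 1° lat.
west 20.000, east 22.000.

20.000, 22.000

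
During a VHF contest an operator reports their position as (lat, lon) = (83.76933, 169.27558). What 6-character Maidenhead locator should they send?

RR43ps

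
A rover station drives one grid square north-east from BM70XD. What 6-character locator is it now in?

Longitude subsquare x = 23; +1 → 24, wraps to 0 = a, carry into square.
Longitude square 7; +1 → 8.
Latitude subsquare d = 3; +1 → 4 = e.

BM80ae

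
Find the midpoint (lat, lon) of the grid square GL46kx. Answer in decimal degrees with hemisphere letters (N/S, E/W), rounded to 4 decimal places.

26.9792° N, 51.1250° W

Field G=6, L=11: +6·20° lon, +11·10° lat → SW at lon -60°, lat 20°.
Square 4, 6: +4·2° lon, +6·1° lat → SW at lon -52°, lat 26°.
Subsquare k=10, x=23: +10·0.0833333° lon, +23·0.0416667° lat → SW at lon -51.1667°, lat 26.9583°.
Cell spans 0.0833333° lon × 0.0416667° lat. Centre is SW corner plus half of each.
latitude 26.9792° N, longitude 51.1250° W.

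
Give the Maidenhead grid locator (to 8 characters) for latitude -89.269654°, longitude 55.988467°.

Shift to the Maidenhead origin (180°W, 90°S): lon 235.98847, lat 0.73035.
Field: 235.98847/20 → 11 → L, 0.73035/10 → 0 → A; chars LA.
Square: 15.98847/2 → 7, 0.73035/1 → 0; chars 70.
Subsquare: 1.98847/0.0833333 → 23 → x, 0.73035/0.0416667 → 17 → r; chars xr.
Extended square: 0.07180/0.00833333 → 8, 0.02201/0.00416667 → 5; chars 85.

LA70xr85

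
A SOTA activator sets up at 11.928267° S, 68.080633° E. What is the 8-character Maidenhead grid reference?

MH48ab97

Add 180° to longitude and 90° to latitude: 248.08063, 78.07173.
Field: 248.08063/20 → 12 → M, 78.07173/10 → 7 → H; chars MH.
Square: 8.08063/2 → 4, 8.07173/1 → 8; chars 48.
Subsquare: 0.08063/0.0833333 → 0 → a, 0.07173/0.0416667 → 1 → b; chars ab.
Extended square: 0.08063/0.00833333 → 9, 0.03007/0.00416667 → 7; chars 97.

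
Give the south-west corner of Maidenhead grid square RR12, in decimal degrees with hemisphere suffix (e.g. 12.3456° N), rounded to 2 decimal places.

82.00° N, 162.00° E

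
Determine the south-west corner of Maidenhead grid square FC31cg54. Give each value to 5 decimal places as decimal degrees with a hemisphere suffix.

68.73333° S, 73.79167° W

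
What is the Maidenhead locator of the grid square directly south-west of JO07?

IO96

Longitude square 0; −1 → -1, wraps to 9, carry into field.
Longitude field J = 9; −1 → 8 = I.
Latitude square 7; −1 → 6.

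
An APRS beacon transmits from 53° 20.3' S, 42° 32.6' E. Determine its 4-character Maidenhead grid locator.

LD16

Offset from 180°W / 90°S: lon 222.54°, lat 36.66°.
Field (20°×10°, letters A–R): 222.54/20 → 11 → L, 36.66/10 → 3 → D; chars LD.
Square (2°×1°, digits 0–9): 2.54/2 → 1, 6.66/1 → 6; chars 16.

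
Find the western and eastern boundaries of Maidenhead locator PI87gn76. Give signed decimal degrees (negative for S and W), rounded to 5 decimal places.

Field P=15, I=8: +15·20° lon, +8·10° lat → SW at lon 120°, lat -10°.
Square 8, 7: +8·2° lon, +7·1° lat → SW at lon 136°, lat -3°.
Subsquare g=6, n=13: +6·0.0833333° lon, +13·0.0416667° lat → SW at lon 136.5°, lat -2.45833°.
Extended square 7, 6: +7·0.00833333° lon, +6·0.00416667° lat → SW at lon 136.558°, lat -2.43333°.
Cell spans 0.00833333° lon × 0.00416667° lat.
west 136.55833, east 136.56667.

136.55833, 136.56667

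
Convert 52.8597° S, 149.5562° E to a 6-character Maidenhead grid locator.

Offset from 180°W / 90°S: lon 329.5562°, lat 37.1403°.
Field (20°×10°, letters A–R): lon ⌊329.5562/20⌋ = 16 → Q; lat ⌊37.1403/10⌋ = 3 → D.
Square (2°×1°, digits 0–9): lon ⌊9.5562/2⌋ = 4; lat ⌊7.1403/1⌋ = 7.
Subsquare (5′×2.5′, letters a–x): lon ⌊1.5562/0.0833333⌋ = 18 → s; lat ⌊0.1403/0.0416667⌋ = 3 → d.

QD47sd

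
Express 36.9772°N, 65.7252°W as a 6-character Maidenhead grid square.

FM76dx

Shift to the Maidenhead origin (180°W, 90°S): lon 114.2748, lat 126.9772.
Field (20°×10°, letters A–R): lon ⌊114.2748/20⌋ = 5 → F; lat ⌊126.9772/10⌋ = 12 → M.
Square (2°×1°, digits 0–9): lon ⌊14.2748/2⌋ = 7; lat ⌊6.9772/1⌋ = 6.
Subsquare (5′×2.5′, letters a–x): lon ⌊0.2748/0.0833333⌋ = 3 → d; lat ⌊0.9772/0.0416667⌋ = 23 → x.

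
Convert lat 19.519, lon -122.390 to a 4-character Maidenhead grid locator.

CK89

Shift to the Maidenhead origin (180°W, 90°S): lon 57.61, lat 109.52.
Field (20°×10°, letters A–R): lon ⌊57.61/20⌋ = 2 → C; lat ⌊109.52/10⌋ = 10 → K.
Square (2°×1°, digits 0–9): lon ⌊17.61/2⌋ = 8; lat ⌊9.52/1⌋ = 9.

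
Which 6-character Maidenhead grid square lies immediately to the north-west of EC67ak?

Longitude subsquare a = 0; −1 → -1, wraps to 23 = x, carry into square.
Longitude square 6; −1 → 5.
Latitude subsquare k = 10; +1 → 11 = l.

EC57xl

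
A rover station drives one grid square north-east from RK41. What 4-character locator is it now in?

Longitude square 4; +1 → 5.
Latitude square 1; +1 → 2.

RK52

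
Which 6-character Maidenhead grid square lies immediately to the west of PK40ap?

Longitude subsquare a = 0; −1 → -1, wraps to 23 = x, carry into square.
Longitude square 4; −1 → 3.
The latitude characters are unchanged.

PK30xp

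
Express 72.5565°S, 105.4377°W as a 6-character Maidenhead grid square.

DB77gk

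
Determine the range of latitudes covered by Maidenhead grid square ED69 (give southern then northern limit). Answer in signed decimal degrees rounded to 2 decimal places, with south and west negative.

-51.00, -50.00

Field E=4, D=3: +4·20° lon, +3·10° lat → SW at lon -100°, lat -60°.
Square 6, 9: +6·2° lon, +9·1° lat → SW at lon -88°, lat -51°.
Cell spans 2° lon × 1° lat.
south -51.00, north -50.00.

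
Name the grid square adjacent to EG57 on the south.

EG56

Latitude square 7; −1 → 6.
The longitude characters are unchanged.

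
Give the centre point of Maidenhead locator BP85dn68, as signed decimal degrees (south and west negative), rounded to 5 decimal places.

65.57708, -143.69583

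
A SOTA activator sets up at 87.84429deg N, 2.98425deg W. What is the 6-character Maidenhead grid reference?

IR87mu

Shift to the Maidenhead origin (180°W, 90°S): lon 177.0157, lat 177.8443.
Field (20°×10°, letters A–R): 177.0157/20 → 8 → I, 177.8443/10 → 17 → R; chars IR.
Square (2°×1°, digits 0–9): 17.0157/2 → 8, 7.8443/1 → 7; chars 87.
Subsquare (5′×2.5′, letters a–x): 1.0157/0.0833333 → 12 → m, 0.8443/0.0416667 → 20 → u; chars mu.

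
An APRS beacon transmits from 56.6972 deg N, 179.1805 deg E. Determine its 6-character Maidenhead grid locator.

RO96oq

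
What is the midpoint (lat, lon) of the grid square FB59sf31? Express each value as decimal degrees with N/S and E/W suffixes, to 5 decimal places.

Field F=5, B=1: +5·20° lon, +1·10° lat → SW at lon -80°, lat -80°.
Square 5, 9: +5·2° lon, +9·1° lat → SW at lon -70°, lat -71°.
Subsquare s=18, f=5: +18·0.0833333° lon, +5·0.0416667° lat → SW at lon -68.5°, lat -70.7917°.
Extended square 3, 1: +3·0.00833333° lon, +1·0.00416667° lat → SW at lon -68.475°, lat -70.7875°.
Cell spans 0.00833333° lon × 0.00416667° lat. Centre is SW corner plus half of each.
latitude 70.78542° S, longitude 68.47083° W.

70.78542° S, 68.47083° W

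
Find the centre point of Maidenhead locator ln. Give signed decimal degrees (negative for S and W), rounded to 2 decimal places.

45.00, 50.00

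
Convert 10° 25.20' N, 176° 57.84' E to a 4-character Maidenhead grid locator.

Shift to the Maidenhead origin (180°W, 90°S): lon 356.96, lat 100.42.
Field (20°×10°, letters A–R): lon ⌊356.96/20⌋ = 17 → R; lat ⌊100.42/10⌋ = 10 → K.
Square (2°×1°, digits 0–9): lon ⌊16.96/2⌋ = 8; lat ⌊0.42/1⌋ = 0.

RK80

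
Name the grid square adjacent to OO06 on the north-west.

NO97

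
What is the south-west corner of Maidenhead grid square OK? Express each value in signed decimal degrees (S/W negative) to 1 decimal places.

10.0, 100.0

Field O=14, K=10: +14·20° lon, +10·10° lat → SW at lon 100°, lat 10°.
latitude 10.0, longitude 100.0.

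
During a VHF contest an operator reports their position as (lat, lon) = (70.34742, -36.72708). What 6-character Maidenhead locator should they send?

HQ10pi

Add 180° to longitude and 90° to latitude: 143.2729, 160.3474.
Field (20°×10°, letters A–R): lon ⌊143.2729/20⌋ = 7 → H; lat ⌊160.3474/10⌋ = 16 → Q.
Square (2°×1°, digits 0–9): lon ⌊3.2729/2⌋ = 1; lat ⌊0.3474/1⌋ = 0.
Subsquare (5′×2.5′, letters a–x): lon ⌊1.2729/0.0833333⌋ = 15 → p; lat ⌊0.3474/0.0416667⌋ = 8 → i.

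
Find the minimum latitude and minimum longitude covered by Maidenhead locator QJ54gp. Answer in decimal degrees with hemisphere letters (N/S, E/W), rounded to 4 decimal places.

Field Q=16, J=9: +16·20° lon, +9·10° lat → SW at lon 140°, lat 0°.
Square 5, 4: +5·2° lon, +4·1° lat → SW at lon 150°, lat 4°.
Subsquare g=6, p=15: +6·0.0833333° lon, +15·0.0416667° lat → SW at lon 150.5°, lat 4.625°.
latitude 4.6250° N, longitude 150.5000° E.

4.6250° N, 150.5000° E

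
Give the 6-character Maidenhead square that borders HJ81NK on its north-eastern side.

HJ81ol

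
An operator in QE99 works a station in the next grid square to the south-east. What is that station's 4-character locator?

Longitude square 9; +1 → 10, wraps to 0, carry into field.
Longitude field Q = 16; +1 → 17 = R.
Latitude square 9; −1 → 8.

RE08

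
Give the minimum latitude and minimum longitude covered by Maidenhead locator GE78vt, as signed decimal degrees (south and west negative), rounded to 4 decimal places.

-41.2083, -44.2500

Field G=6, E=4: +6·20° lon, +4·10° lat → SW at lon -60°, lat -50°.
Square 7, 8: +7·2° lon, +8·1° lat → SW at lon -46°, lat -42°.
Subsquare v=21, t=19: +21·0.0833333° lon, +19·0.0416667° lat → SW at lon -44.25°, lat -41.2083°.
latitude -41.2083, longitude -44.2500.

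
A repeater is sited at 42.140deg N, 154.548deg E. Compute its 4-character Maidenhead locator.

QN72

Shift to the Maidenhead origin (180°W, 90°S): lon 334.55, lat 132.14.
Field: 334.55/20 → 16 → Q, 132.14/10 → 13 → N; chars QN.
Square: 14.55/2 → 7, 2.14/1 → 2; chars 72.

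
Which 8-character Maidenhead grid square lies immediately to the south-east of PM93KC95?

Longitude extended square 9; +1 → 10, wraps to 0, carry into subsquare.
Longitude subsquare k = 10; +1 → 11 = l.
Latitude extended square 5; −1 → 4.

PM93lc04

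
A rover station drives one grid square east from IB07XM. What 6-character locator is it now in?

Longitude subsquare x = 23; +1 → 24, wraps to 0 = a, carry into square.
Longitude square 0; +1 → 1.
The latitude characters are unchanged.

IB17am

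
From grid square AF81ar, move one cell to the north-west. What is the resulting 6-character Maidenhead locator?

AF71xs

Longitude subsquare a = 0; −1 → -1, wraps to 23 = x, carry into square.
Longitude square 8; −1 → 7.
Latitude subsquare r = 17; +1 → 18 = s.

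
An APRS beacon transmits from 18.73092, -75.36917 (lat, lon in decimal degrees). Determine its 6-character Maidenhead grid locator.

FK28hr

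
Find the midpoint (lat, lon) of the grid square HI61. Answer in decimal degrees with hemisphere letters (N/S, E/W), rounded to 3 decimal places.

8.500° S, 27.000° W

Field H=7, I=8: +7·20° lon, +8·10° lat → SW at lon -40°, lat -10°.
Square 6, 1: +6·2° lon, +1·1° lat → SW at lon -28°, lat -9°.
Cell spans 2° lon × 1° lat. Centre is SW corner plus half of each.
latitude 8.500° S, longitude 27.000° W.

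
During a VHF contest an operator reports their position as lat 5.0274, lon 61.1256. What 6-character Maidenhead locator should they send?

Offset from 180°W / 90°S: lon 241.1256°, lat 95.0274°.
Field: 241.1256/20 → 12 → M, 95.0274/10 → 9 → J; chars MJ.
Square: 1.1256/2 → 0, 5.0274/1 → 5; chars 05.
Subsquare: 1.1256/0.0833333 → 13 → n, 0.0274/0.0416667 → 0 → a; chars na.

MJ05na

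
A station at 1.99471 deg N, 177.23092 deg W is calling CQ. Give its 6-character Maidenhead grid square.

AJ11jx

Offset from 180°W / 90°S: lon 2.7691°, lat 91.9947°.
Field: 2.7691/20 → 0 → A, 91.9947/10 → 9 → J; chars AJ.
Square: 2.7691/2 → 1, 1.9947/1 → 1; chars 11.
Subsquare: 0.7691/0.0833333 → 9 → j, 0.9947/0.0416667 → 23 → x; chars jx.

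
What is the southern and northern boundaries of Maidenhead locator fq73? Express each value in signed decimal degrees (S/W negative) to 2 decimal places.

73.00, 74.00

Field F=5, Q=16: +5·20° lon, +16·10° lat → SW at lon -80°, lat 70°.
Square 7, 3: +7·2° lon, +3·1° lat → SW at lon -66°, lat 73°.
Cell spans 2° lon × 1° lat.
south 73.00, north 74.00.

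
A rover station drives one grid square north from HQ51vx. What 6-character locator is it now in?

Latitude subsquare x = 23; +1 → 24, wraps to 0 = a, carry into square.
Latitude square 1; +1 → 2.
The longitude characters are unchanged.

HQ52va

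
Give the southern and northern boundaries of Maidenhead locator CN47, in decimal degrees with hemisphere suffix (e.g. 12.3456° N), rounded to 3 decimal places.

47.000° N, 48.000° N

Field C=2, N=13: +2·20° lon, +13·10° lat → SW at lon -140°, lat 40°.
Square 4, 7: +4·2° lon, +7·1° lat → SW at lon -132°, lat 47°.
Cell spans 2° lon × 1° lat.
south 47.000° N, north 48.000° N.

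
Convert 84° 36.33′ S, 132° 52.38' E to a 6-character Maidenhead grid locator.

PA65kj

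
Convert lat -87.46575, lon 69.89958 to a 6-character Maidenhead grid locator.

MA42wm

Shift to the Maidenhead origin (180°W, 90°S): lon 249.8996, lat 2.5343.
Field: lon ⌊249.8996/20⌋ = 12 → M; lat ⌊2.5343/10⌋ = 0 → A.
Square: lon ⌊9.8996/2⌋ = 4; lat ⌊2.5343/1⌋ = 2.
Subsquare: lon ⌊1.8996/0.0833333⌋ = 22 → w; lat ⌊0.5343/0.0416667⌋ = 12 → m.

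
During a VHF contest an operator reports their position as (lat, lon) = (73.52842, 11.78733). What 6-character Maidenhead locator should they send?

JQ53vm

Shift to the Maidenhead origin (180°W, 90°S): lon 191.7873, lat 163.5284.
Field: 191.7873/20 → 9 → J, 163.5284/10 → 16 → Q; chars JQ.
Square: 11.7873/2 → 5, 3.5284/1 → 3; chars 53.
Subsquare: 1.7873/0.0833333 → 21 → v, 0.5284/0.0416667 → 12 → m; chars vm.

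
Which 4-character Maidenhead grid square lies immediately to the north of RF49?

Latitude square 9; +1 → 10, wraps to 0, carry into field.
Latitude field F = 5; +1 → 6 = G.
The longitude characters are unchanged.

RG40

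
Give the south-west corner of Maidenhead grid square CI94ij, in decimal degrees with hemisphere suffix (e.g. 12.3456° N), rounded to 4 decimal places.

Field C=2, I=8: +2·20° lon, +8·10° lat → SW at lon -140°, lat -10°.
Square 9, 4: +9·2° lon, +4·1° lat → SW at lon -122°, lat -6°.
Subsquare i=8, j=9: +8·0.0833333° lon, +9·0.0416667° lat → SW at lon -121.333°, lat -5.625°.
latitude 5.6250° S, longitude 121.3333° W.

5.6250° S, 121.3333° W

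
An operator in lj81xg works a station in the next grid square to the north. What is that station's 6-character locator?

Latitude subsquare g = 6; +1 → 7 = h.
The longitude characters are unchanged.

LJ81xh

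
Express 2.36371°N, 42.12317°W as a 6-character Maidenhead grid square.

GJ82wi

Add 180° to longitude and 90° to latitude: 137.8768, 92.3637.
Field: lon ⌊137.8768/20⌋ = 6 → G; lat ⌊92.3637/10⌋ = 9 → J.
Square: lon ⌊17.8768/2⌋ = 8; lat ⌊2.3637/1⌋ = 2.
Subsquare: lon ⌊1.8768/0.0833333⌋ = 22 → w; lat ⌊0.3637/0.0416667⌋ = 8 → i.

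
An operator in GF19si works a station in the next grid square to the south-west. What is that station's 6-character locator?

GF19rh

Longitude subsquare s = 18; −1 → 17 = r.
Latitude subsquare i = 8; −1 → 7 = h.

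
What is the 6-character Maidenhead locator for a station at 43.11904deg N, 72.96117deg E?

MN63lc

Offset from 180°W / 90°S: lon 252.9612°, lat 133.1190°.
Field: 252.9612/20 → 12 → M, 133.1190/10 → 13 → N; chars MN.
Square: 12.9612/2 → 6, 3.1190/1 → 3; chars 63.
Subsquare: 0.9612/0.0833333 → 11 → l, 0.1190/0.0416667 → 2 → c; chars lc.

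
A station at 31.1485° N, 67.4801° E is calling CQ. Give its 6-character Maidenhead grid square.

MM31rd

Add 180° to longitude and 90° to latitude: 247.4801, 121.1485.
Field: 247.4801/20 → 12 → M, 121.1485/10 → 12 → M; chars MM.
Square: 7.4801/2 → 3, 1.1485/1 → 1; chars 31.
Subsquare: 1.4801/0.0833333 → 17 → r, 0.1485/0.0416667 → 3 → d; chars rd.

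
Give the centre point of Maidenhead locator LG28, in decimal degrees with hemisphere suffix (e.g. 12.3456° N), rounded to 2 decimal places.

Field L=11, G=6: +11·20° lon, +6·10° lat → SW at lon 40°, lat -30°.
Square 2, 8: +2·2° lon, +8·1° lat → SW at lon 44°, lat -22°.
Cell spans 2° lon × 1° lat. Centre is SW corner plus half of each.
latitude 21.50° S, longitude 45.00° E.

21.50° S, 45.00° E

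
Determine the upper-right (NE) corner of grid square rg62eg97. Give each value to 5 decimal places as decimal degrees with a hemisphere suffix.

Field R=17, G=6: +17·20° lon, +6·10° lat → SW at lon 160°, lat -30°.
Square 6, 2: +6·2° lon, +2·1° lat → SW at lon 172°, lat -28°.
Subsquare e=4, g=6: +4·0.0833333° lon, +6·0.0416667° lat → SW at lon 172.333°, lat -27.75°.
Extended square 9, 7: +9·0.00833333° lon, +7·0.00416667° lat → SW at lon 172.408°, lat -27.7208°.
Cell spans 0.00833333° lon × 0.00416667° lat. NE corner is SW corner plus one full cell.
latitude 27.71667° S, longitude 172.41667° E.

27.71667° S, 172.41667° E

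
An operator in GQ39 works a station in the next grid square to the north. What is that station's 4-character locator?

Latitude square 9; +1 → 10, wraps to 0, carry into field.
Latitude field Q = 16; +1 → 17 = R.
The longitude characters are unchanged.

GR30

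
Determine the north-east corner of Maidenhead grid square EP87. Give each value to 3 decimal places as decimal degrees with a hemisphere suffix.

68.000° N, 82.000° W

Field E=4, P=15: +4·20° lon, +15·10° lat → SW at lon -100°, lat 60°.
Square 8, 7: +8·2° lon, +7·1° lat → SW at lon -84°, lat 67°.
Cell spans 2° lon × 1° lat. NE corner is SW corner plus one full cell.
latitude 68.000° N, longitude 82.000° W.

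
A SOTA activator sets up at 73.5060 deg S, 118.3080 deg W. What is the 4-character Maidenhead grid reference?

DB06

Shift to the Maidenhead origin (180°W, 90°S): lon 61.69, lat 16.49.
Field (20°×10°, letters A–R): 61.69/20 → 3 → D, 16.49/10 → 1 → B; chars DB.
Square (2°×1°, digits 0–9): 1.69/2 → 0, 6.49/1 → 6; chars 06.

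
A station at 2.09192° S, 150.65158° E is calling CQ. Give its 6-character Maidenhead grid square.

Add 180° to longitude and 90° to latitude: 330.6516, 87.9081.
Field: 330.6516/20 → 16 → Q, 87.9081/10 → 8 → I; chars QI.
Square: 10.6516/2 → 5, 7.9081/1 → 7; chars 57.
Subsquare: 0.6516/0.0833333 → 7 → h, 0.9081/0.0416667 → 21 → v; chars hv.

QI57hv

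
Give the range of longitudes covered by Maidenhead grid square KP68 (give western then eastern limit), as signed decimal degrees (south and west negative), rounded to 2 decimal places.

32.00, 34.00

Field K=10, P=15: +10·20° lon, +15·10° lat → SW at lon 20°, lat 60°.
Square 6, 8: +6·2° lon, +8·1° lat → SW at lon 32°, lat 68°.
Cell spans 2° lon × 1° lat.
west 32.00, east 34.00.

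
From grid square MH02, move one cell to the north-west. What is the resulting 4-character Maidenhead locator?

LH93

Longitude square 0; −1 → -1, wraps to 9, carry into field.
Longitude field M = 12; −1 → 11 = L.
Latitude square 2; +1 → 3.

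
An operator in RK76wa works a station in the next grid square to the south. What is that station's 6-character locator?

RK75wx

Latitude subsquare a = 0; −1 → -1, wraps to 23 = x, carry into square.
Latitude square 6; −1 → 5.
The longitude characters are unchanged.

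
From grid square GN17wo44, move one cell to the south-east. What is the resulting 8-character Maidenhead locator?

GN17wo53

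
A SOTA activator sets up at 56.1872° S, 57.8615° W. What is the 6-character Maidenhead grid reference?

GD13bt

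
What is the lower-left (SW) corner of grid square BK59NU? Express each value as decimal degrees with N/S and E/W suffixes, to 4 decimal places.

Field B=1, K=10: +1·20° lon, +10·10° lat → SW at lon -160°, lat 10°.
Square 5, 9: +5·2° lon, +9·1° lat → SW at lon -150°, lat 19°.
Subsquare n=13, u=20: +13·0.0833333° lon, +20·0.0416667° lat → SW at lon -148.917°, lat 19.8333°.
latitude 19.8333° N, longitude 148.9167° W.

19.8333° N, 148.9167° W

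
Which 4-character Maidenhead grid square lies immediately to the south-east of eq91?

FQ00

Longitude square 9; +1 → 10, wraps to 0, carry into field.
Longitude field E = 4; +1 → 5 = F.
Latitude square 1; −1 → 0.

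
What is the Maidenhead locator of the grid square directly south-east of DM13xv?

Longitude subsquare x = 23; +1 → 24, wraps to 0 = a, carry into square.
Longitude square 1; +1 → 2.
Latitude subsquare v = 21; −1 → 20 = u.

DM23au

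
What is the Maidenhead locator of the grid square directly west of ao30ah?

AO20xh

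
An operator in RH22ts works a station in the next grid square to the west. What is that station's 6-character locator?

RH22ss

Longitude subsquare t = 19; −1 → 18 = s.
The latitude characters are unchanged.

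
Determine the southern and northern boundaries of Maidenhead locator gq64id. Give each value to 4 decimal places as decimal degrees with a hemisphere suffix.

Field G=6, Q=16: +6·20° lon, +16·10° lat → SW at lon -60°, lat 70°.
Square 6, 4: +6·2° lon, +4·1° lat → SW at lon -48°, lat 74°.
Subsquare i=8, d=3: +8·0.0833333° lon, +3·0.0416667° lat → SW at lon -47.3333°, lat 74.125°.
Cell spans 0.0833333° lon × 0.0416667° lat.
south 74.1250° N, north 74.1667° N.

74.1250° N, 74.1667° N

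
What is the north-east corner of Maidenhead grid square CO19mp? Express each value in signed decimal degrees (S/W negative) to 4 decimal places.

59.6667, -136.9167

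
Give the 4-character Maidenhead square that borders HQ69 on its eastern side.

HQ79

Longitude square 6; +1 → 7.
The latitude characters are unchanged.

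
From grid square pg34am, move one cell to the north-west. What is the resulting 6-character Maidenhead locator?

Longitude subsquare a = 0; −1 → -1, wraps to 23 = x, carry into square.
Longitude square 3; −1 → 2.
Latitude subsquare m = 12; +1 → 13 = n.

PG24xn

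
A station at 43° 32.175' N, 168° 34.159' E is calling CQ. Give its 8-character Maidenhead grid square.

Offset from 180°W / 90°S: lon 348.56932°, lat 133.53625°.
Field: 348.56932/20 → 17 → R, 133.53625/10 → 13 → N; chars RN.
Square: 8.56932/2 → 4, 3.53625/1 → 3; chars 43.
Subsquare: 0.56932/0.0833333 → 6 → g, 0.53625/0.0416667 → 12 → m; chars gm.
Extended square: 0.06932/0.00833333 → 8, 0.03625/0.00416667 → 8; chars 88.

RN43gm88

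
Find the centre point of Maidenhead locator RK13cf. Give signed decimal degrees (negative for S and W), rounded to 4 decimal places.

13.2292, 162.2083

Field R=17, K=10: +17·20° lon, +10·10° lat → SW at lon 160°, lat 10°.
Square 1, 3: +1·2° lon, +3·1° lat → SW at lon 162°, lat 13°.
Subsquare c=2, f=5: +2·0.0833333° lon, +5·0.0416667° lat → SW at lon 162.167°, lat 13.2083°.
Cell spans 0.0833333° lon × 0.0416667° lat. Centre is SW corner plus half of each.
latitude 13.2292, longitude 162.2083.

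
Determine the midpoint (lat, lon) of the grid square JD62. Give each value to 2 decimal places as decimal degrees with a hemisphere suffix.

Field J=9, D=3: +9·20° lon, +3·10° lat → SW at lon 0°, lat -60°.
Square 6, 2: +6·2° lon, +2·1° lat → SW at lon 12°, lat -58°.
Cell spans 2° lon × 1° lat. Centre is SW corner plus half of each.
latitude 57.50° S, longitude 13.00° E.

57.50° S, 13.00° E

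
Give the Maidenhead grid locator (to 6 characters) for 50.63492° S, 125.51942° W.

CD79fi

Add 180° to longitude and 90° to latitude: 54.4806, 39.3651.
Field: lon ⌊54.4806/20⌋ = 2 → C; lat ⌊39.3651/10⌋ = 3 → D.
Square: lon ⌊14.4806/2⌋ = 7; lat ⌊9.3651/1⌋ = 9.
Subsquare: lon ⌊0.4806/0.0833333⌋ = 5 → f; lat ⌊0.3651/0.0416667⌋ = 8 → i.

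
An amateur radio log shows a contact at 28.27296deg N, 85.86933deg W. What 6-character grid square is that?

EL78bg

Add 180° to longitude and 90° to latitude: 94.1307, 118.2730.
Field (20°×10°, letters A–R): lon ⌊94.1307/20⌋ = 4 → E; lat ⌊118.2730/10⌋ = 11 → L.
Square (2°×1°, digits 0–9): lon ⌊14.1307/2⌋ = 7; lat ⌊8.2730/1⌋ = 8.
Subsquare (5′×2.5′, letters a–x): lon ⌊0.1307/0.0833333⌋ = 1 → b; lat ⌊0.2730/0.0416667⌋ = 6 → g.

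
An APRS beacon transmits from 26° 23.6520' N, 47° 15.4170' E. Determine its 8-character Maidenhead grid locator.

LL36pj04

Offset from 180°W / 90°S: lon 227.25695°, lat 116.39420°.
Field: 227.25695/20 → 11 → L, 116.39420/10 → 11 → L; chars LL.
Square: 7.25695/2 → 3, 6.39420/1 → 6; chars 36.
Subsquare: 1.25695/0.0833333 → 15 → p, 0.39420/0.0416667 → 9 → j; chars pj.
Extended square: 0.00695/0.00833333 → 0, 0.01920/0.00416667 → 4; chars 04.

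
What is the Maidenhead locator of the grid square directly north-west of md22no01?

MD22mo92

Longitude extended square 0; −1 → -1, wraps to 9, carry into subsquare.
Longitude subsquare n = 13; −1 → 12 = m.
Latitude extended square 1; +1 → 2.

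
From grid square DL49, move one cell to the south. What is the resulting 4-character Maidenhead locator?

DL48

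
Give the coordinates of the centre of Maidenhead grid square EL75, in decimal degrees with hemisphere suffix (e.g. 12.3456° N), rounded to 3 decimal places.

Field E=4, L=11: +4·20° lon, +11·10° lat → SW at lon -100°, lat 20°.
Square 7, 5: +7·2° lon, +5·1° lat → SW at lon -86°, lat 25°.
Cell spans 2° lon × 1° lat. Centre is SW corner plus half of each.
latitude 25.500° N, longitude 85.000° W.

25.500° N, 85.000° W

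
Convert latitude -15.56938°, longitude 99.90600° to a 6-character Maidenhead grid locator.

NH94wk

Add 180° to longitude and 90° to latitude: 279.9060, 74.4306.
Field: 279.9060/20 → 13 → N, 74.4306/10 → 7 → H; chars NH.
Square: 19.9060/2 → 9, 4.4306/1 → 4; chars 94.
Subsquare: 1.9060/0.0833333 → 22 → w, 0.4306/0.0416667 → 10 → k; chars wk.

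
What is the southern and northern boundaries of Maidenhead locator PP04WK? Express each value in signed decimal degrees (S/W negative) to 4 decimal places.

Field P=15, P=15: +15·20° lon, +15·10° lat → SW at lon 120°, lat 60°.
Square 0, 4: +0·2° lon, +4·1° lat → SW at lon 120°, lat 64°.
Subsquare w=22, k=10: +22·0.0833333° lon, +10·0.0416667° lat → SW at lon 121.833°, lat 64.4167°.
Cell spans 0.0833333° lon × 0.0416667° lat.
south 64.4167, north 64.4583.

64.4167, 64.4583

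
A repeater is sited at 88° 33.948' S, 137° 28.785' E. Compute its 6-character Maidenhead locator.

PA81rk

Shift to the Maidenhead origin (180°W, 90°S): lon 317.4797, lat 1.4342.
Field: 317.4797/20 → 15 → P, 1.4342/10 → 0 → A; chars PA.
Square: 17.4797/2 → 8, 1.4342/1 → 1; chars 81.
Subsquare: 1.4797/0.0833333 → 17 → r, 0.4342/0.0416667 → 10 → k; chars rk.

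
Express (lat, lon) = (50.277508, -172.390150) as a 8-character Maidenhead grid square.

AO30tg36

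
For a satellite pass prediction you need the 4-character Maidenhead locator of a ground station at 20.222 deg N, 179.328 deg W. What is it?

AL00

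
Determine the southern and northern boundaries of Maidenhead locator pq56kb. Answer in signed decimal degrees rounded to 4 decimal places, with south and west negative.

Field P=15, Q=16: +15·20° lon, +16·10° lat → SW at lon 120°, lat 70°.
Square 5, 6: +5·2° lon, +6·1° lat → SW at lon 130°, lat 76°.
Subsquare k=10, b=1: +10·0.0833333° lon, +1·0.0416667° lat → SW at lon 130.833°, lat 76.0417°.
Cell spans 0.0833333° lon × 0.0416667° lat.
south 76.0417, north 76.0833.

76.0417, 76.0833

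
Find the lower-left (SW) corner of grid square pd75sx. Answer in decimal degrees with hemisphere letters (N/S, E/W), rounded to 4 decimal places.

54.0417° S, 135.5000° E

Field P=15, D=3: +15·20° lon, +3·10° lat → SW at lon 120°, lat -60°.
Square 7, 5: +7·2° lon, +5·1° lat → SW at lon 134°, lat -55°.
Subsquare s=18, x=23: +18·0.0833333° lon, +23·0.0416667° lat → SW at lon 135.5°, lat -54.0417°.
latitude 54.0417° S, longitude 135.5000° E.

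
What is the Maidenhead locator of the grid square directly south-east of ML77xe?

ML87ad

Longitude subsquare x = 23; +1 → 24, wraps to 0 = a, carry into square.
Longitude square 7; +1 → 8.
Latitude subsquare e = 4; −1 → 3 = d.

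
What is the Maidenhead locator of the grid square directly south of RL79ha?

RL78hx

Latitude subsquare a = 0; −1 → -1, wraps to 23 = x, carry into square.
Latitude square 9; −1 → 8.
The longitude characters are unchanged.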